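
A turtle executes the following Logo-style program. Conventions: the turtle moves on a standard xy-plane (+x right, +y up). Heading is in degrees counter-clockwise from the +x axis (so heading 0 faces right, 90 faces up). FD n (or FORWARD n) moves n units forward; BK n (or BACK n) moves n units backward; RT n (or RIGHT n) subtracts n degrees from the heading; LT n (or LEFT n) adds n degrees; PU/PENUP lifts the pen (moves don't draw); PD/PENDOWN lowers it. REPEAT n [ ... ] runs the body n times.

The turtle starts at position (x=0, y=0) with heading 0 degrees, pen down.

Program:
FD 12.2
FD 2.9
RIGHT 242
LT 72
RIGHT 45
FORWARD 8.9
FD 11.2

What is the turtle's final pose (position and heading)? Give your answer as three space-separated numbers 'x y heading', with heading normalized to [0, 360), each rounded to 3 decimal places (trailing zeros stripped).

Executing turtle program step by step:
Start: pos=(0,0), heading=0, pen down
FD 12.2: (0,0) -> (12.2,0) [heading=0, draw]
FD 2.9: (12.2,0) -> (15.1,0) [heading=0, draw]
RT 242: heading 0 -> 118
LT 72: heading 118 -> 190
RT 45: heading 190 -> 145
FD 8.9: (15.1,0) -> (7.81,5.105) [heading=145, draw]
FD 11.2: (7.81,5.105) -> (-1.365,11.529) [heading=145, draw]
Final: pos=(-1.365,11.529), heading=145, 4 segment(s) drawn

Answer: -1.365 11.529 145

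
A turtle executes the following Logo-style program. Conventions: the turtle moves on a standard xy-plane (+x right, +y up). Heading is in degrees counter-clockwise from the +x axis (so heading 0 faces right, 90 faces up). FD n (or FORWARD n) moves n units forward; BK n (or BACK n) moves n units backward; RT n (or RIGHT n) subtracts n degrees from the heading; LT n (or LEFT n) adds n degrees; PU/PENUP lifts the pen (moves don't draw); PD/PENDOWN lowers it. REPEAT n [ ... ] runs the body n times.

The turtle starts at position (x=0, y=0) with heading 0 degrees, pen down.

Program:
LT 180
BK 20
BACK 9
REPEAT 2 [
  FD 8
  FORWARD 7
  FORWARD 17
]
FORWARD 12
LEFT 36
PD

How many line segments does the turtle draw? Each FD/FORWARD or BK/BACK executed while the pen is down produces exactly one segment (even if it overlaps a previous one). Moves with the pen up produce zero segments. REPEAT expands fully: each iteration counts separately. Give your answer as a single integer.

Executing turtle program step by step:
Start: pos=(0,0), heading=0, pen down
LT 180: heading 0 -> 180
BK 20: (0,0) -> (20,0) [heading=180, draw]
BK 9: (20,0) -> (29,0) [heading=180, draw]
REPEAT 2 [
  -- iteration 1/2 --
  FD 8: (29,0) -> (21,0) [heading=180, draw]
  FD 7: (21,0) -> (14,0) [heading=180, draw]
  FD 17: (14,0) -> (-3,0) [heading=180, draw]
  -- iteration 2/2 --
  FD 8: (-3,0) -> (-11,0) [heading=180, draw]
  FD 7: (-11,0) -> (-18,0) [heading=180, draw]
  FD 17: (-18,0) -> (-35,0) [heading=180, draw]
]
FD 12: (-35,0) -> (-47,0) [heading=180, draw]
LT 36: heading 180 -> 216
PD: pen down
Final: pos=(-47,0), heading=216, 9 segment(s) drawn
Segments drawn: 9

Answer: 9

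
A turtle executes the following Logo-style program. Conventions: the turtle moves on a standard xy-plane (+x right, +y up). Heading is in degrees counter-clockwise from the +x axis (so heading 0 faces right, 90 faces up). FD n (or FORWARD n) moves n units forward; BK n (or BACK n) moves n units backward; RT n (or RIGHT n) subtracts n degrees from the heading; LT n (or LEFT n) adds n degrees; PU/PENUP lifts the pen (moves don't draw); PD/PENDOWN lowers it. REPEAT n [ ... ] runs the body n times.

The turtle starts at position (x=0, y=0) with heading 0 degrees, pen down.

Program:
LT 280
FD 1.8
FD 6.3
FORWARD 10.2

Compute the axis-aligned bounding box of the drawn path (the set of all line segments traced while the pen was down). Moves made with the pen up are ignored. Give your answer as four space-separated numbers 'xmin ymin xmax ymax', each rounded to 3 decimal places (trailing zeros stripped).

Executing turtle program step by step:
Start: pos=(0,0), heading=0, pen down
LT 280: heading 0 -> 280
FD 1.8: (0,0) -> (0.313,-1.773) [heading=280, draw]
FD 6.3: (0.313,-1.773) -> (1.407,-7.977) [heading=280, draw]
FD 10.2: (1.407,-7.977) -> (3.178,-18.022) [heading=280, draw]
Final: pos=(3.178,-18.022), heading=280, 3 segment(s) drawn

Segment endpoints: x in {0, 0.313, 1.407, 3.178}, y in {-18.022, -7.977, -1.773, 0}
xmin=0, ymin=-18.022, xmax=3.178, ymax=0

Answer: 0 -18.022 3.178 0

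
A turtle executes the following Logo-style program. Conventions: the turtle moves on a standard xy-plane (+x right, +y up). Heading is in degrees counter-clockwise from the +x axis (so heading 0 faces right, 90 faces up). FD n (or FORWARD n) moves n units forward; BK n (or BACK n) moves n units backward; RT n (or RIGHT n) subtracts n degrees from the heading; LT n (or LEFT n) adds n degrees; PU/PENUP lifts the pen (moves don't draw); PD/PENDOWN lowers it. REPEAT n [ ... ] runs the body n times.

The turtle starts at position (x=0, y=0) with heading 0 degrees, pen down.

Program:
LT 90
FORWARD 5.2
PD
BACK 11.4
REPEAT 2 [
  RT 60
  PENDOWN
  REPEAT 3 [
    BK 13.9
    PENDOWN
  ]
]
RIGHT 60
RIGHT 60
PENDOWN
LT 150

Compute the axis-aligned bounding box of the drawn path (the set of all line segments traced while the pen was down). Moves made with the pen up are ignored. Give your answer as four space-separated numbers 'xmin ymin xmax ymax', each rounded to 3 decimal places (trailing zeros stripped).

Executing turtle program step by step:
Start: pos=(0,0), heading=0, pen down
LT 90: heading 0 -> 90
FD 5.2: (0,0) -> (0,5.2) [heading=90, draw]
PD: pen down
BK 11.4: (0,5.2) -> (0,-6.2) [heading=90, draw]
REPEAT 2 [
  -- iteration 1/2 --
  RT 60: heading 90 -> 30
  PD: pen down
  REPEAT 3 [
    -- iteration 1/3 --
    BK 13.9: (0,-6.2) -> (-12.038,-13.15) [heading=30, draw]
    PD: pen down
    -- iteration 2/3 --
    BK 13.9: (-12.038,-13.15) -> (-24.076,-20.1) [heading=30, draw]
    PD: pen down
    -- iteration 3/3 --
    BK 13.9: (-24.076,-20.1) -> (-36.113,-27.05) [heading=30, draw]
    PD: pen down
  ]
  -- iteration 2/2 --
  RT 60: heading 30 -> 330
  PD: pen down
  REPEAT 3 [
    -- iteration 1/3 --
    BK 13.9: (-36.113,-27.05) -> (-48.151,-20.1) [heading=330, draw]
    PD: pen down
    -- iteration 2/3 --
    BK 13.9: (-48.151,-20.1) -> (-60.189,-13.15) [heading=330, draw]
    PD: pen down
    -- iteration 3/3 --
    BK 13.9: (-60.189,-13.15) -> (-72.227,-6.2) [heading=330, draw]
    PD: pen down
  ]
]
RT 60: heading 330 -> 270
RT 60: heading 270 -> 210
PD: pen down
LT 150: heading 210 -> 0
Final: pos=(-72.227,-6.2), heading=0, 8 segment(s) drawn

Segment endpoints: x in {-72.227, -60.189, -48.151, -36.113, -24.076, -12.038, 0, 0, 0}, y in {-27.05, -20.1, -13.15, -6.2, -6.2, 0, 5.2}
xmin=-72.227, ymin=-27.05, xmax=0, ymax=5.2

Answer: -72.227 -27.05 0 5.2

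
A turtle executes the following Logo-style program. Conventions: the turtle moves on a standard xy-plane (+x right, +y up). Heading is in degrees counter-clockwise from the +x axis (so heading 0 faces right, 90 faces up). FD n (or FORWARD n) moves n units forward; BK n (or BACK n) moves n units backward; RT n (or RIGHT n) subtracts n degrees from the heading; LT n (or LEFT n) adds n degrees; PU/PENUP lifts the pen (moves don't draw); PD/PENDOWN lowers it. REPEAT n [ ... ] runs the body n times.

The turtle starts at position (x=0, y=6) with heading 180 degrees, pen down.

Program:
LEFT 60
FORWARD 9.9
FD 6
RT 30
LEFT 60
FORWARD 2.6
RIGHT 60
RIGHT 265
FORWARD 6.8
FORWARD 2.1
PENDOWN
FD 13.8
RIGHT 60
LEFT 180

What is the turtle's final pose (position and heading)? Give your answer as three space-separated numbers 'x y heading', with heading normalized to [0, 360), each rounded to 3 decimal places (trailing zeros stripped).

Answer: 5.07 -28.965 65

Derivation:
Executing turtle program step by step:
Start: pos=(0,6), heading=180, pen down
LT 60: heading 180 -> 240
FD 9.9: (0,6) -> (-4.95,-2.574) [heading=240, draw]
FD 6: (-4.95,-2.574) -> (-7.95,-7.77) [heading=240, draw]
RT 30: heading 240 -> 210
LT 60: heading 210 -> 270
FD 2.6: (-7.95,-7.77) -> (-7.95,-10.37) [heading=270, draw]
RT 60: heading 270 -> 210
RT 265: heading 210 -> 305
FD 6.8: (-7.95,-10.37) -> (-4.05,-15.94) [heading=305, draw]
FD 2.1: (-4.05,-15.94) -> (-2.845,-17.66) [heading=305, draw]
PD: pen down
FD 13.8: (-2.845,-17.66) -> (5.07,-28.965) [heading=305, draw]
RT 60: heading 305 -> 245
LT 180: heading 245 -> 65
Final: pos=(5.07,-28.965), heading=65, 6 segment(s) drawn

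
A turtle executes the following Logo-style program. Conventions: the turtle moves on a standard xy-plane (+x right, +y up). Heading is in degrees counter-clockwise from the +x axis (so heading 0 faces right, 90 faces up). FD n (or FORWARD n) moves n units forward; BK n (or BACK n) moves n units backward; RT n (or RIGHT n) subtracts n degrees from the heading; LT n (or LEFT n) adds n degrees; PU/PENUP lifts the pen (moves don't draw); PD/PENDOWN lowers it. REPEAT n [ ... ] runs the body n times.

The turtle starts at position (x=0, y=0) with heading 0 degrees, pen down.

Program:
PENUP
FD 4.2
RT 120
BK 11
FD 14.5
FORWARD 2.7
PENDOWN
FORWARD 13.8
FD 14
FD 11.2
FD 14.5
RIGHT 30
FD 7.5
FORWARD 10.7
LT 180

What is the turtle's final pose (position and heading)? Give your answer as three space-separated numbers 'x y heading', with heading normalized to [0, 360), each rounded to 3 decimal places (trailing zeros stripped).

Answer: -41.412 -60.802 30

Derivation:
Executing turtle program step by step:
Start: pos=(0,0), heading=0, pen down
PU: pen up
FD 4.2: (0,0) -> (4.2,0) [heading=0, move]
RT 120: heading 0 -> 240
BK 11: (4.2,0) -> (9.7,9.526) [heading=240, move]
FD 14.5: (9.7,9.526) -> (2.45,-3.031) [heading=240, move]
FD 2.7: (2.45,-3.031) -> (1.1,-5.369) [heading=240, move]
PD: pen down
FD 13.8: (1.1,-5.369) -> (-5.8,-17.321) [heading=240, draw]
FD 14: (-5.8,-17.321) -> (-12.8,-29.445) [heading=240, draw]
FD 11.2: (-12.8,-29.445) -> (-18.4,-39.144) [heading=240, draw]
FD 14.5: (-18.4,-39.144) -> (-25.65,-51.702) [heading=240, draw]
RT 30: heading 240 -> 210
FD 7.5: (-25.65,-51.702) -> (-32.145,-55.452) [heading=210, draw]
FD 10.7: (-32.145,-55.452) -> (-41.412,-60.802) [heading=210, draw]
LT 180: heading 210 -> 30
Final: pos=(-41.412,-60.802), heading=30, 6 segment(s) drawn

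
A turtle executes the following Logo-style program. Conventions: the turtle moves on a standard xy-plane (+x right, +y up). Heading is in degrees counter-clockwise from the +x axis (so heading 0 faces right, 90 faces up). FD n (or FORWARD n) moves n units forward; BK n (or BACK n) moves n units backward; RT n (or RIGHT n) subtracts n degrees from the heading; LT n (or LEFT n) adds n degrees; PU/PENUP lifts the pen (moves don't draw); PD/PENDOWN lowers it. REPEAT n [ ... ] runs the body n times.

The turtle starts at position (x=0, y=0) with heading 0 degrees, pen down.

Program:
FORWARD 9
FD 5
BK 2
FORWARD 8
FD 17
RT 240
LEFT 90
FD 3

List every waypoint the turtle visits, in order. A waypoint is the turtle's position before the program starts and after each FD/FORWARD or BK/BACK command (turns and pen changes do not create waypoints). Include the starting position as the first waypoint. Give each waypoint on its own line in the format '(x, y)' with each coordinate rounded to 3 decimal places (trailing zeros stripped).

Executing turtle program step by step:
Start: pos=(0,0), heading=0, pen down
FD 9: (0,0) -> (9,0) [heading=0, draw]
FD 5: (9,0) -> (14,0) [heading=0, draw]
BK 2: (14,0) -> (12,0) [heading=0, draw]
FD 8: (12,0) -> (20,0) [heading=0, draw]
FD 17: (20,0) -> (37,0) [heading=0, draw]
RT 240: heading 0 -> 120
LT 90: heading 120 -> 210
FD 3: (37,0) -> (34.402,-1.5) [heading=210, draw]
Final: pos=(34.402,-1.5), heading=210, 6 segment(s) drawn
Waypoints (7 total):
(0, 0)
(9, 0)
(14, 0)
(12, 0)
(20, 0)
(37, 0)
(34.402, -1.5)

Answer: (0, 0)
(9, 0)
(14, 0)
(12, 0)
(20, 0)
(37, 0)
(34.402, -1.5)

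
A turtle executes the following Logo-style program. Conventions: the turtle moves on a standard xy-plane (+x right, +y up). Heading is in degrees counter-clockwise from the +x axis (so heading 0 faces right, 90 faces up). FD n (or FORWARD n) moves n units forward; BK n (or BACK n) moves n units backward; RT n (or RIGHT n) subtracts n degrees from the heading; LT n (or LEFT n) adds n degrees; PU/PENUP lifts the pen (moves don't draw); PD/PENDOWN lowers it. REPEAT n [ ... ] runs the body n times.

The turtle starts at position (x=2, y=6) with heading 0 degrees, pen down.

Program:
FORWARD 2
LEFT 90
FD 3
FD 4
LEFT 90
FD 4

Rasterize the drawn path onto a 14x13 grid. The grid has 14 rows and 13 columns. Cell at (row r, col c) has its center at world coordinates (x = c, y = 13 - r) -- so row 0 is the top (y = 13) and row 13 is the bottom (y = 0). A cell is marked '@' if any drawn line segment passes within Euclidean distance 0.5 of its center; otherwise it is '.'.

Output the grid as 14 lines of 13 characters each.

Answer: @@@@@........
....@........
....@........
....@........
....@........
....@........
....@........
..@@@........
.............
.............
.............
.............
.............
.............

Derivation:
Segment 0: (2,6) -> (4,6)
Segment 1: (4,6) -> (4,9)
Segment 2: (4,9) -> (4,13)
Segment 3: (4,13) -> (0,13)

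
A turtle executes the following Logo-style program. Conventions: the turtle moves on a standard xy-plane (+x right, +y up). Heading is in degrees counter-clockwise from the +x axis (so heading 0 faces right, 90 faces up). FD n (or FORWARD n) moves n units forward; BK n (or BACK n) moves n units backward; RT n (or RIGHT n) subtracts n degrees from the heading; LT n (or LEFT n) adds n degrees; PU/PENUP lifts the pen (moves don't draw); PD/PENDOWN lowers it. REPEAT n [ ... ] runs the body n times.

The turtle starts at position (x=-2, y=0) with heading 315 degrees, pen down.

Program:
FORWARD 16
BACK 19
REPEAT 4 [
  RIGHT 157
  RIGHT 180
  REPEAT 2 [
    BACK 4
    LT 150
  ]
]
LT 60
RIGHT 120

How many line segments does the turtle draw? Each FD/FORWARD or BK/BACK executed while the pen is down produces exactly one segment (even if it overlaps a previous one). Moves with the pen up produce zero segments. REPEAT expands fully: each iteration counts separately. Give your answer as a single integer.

Answer: 10

Derivation:
Executing turtle program step by step:
Start: pos=(-2,0), heading=315, pen down
FD 16: (-2,0) -> (9.314,-11.314) [heading=315, draw]
BK 19: (9.314,-11.314) -> (-4.121,2.121) [heading=315, draw]
REPEAT 4 [
  -- iteration 1/4 --
  RT 157: heading 315 -> 158
  RT 180: heading 158 -> 338
  REPEAT 2 [
    -- iteration 1/2 --
    BK 4: (-4.121,2.121) -> (-7.83,3.62) [heading=338, draw]
    LT 150: heading 338 -> 128
    -- iteration 2/2 --
    BK 4: (-7.83,3.62) -> (-5.367,0.468) [heading=128, draw]
    LT 150: heading 128 -> 278
  ]
  -- iteration 2/4 --
  RT 157: heading 278 -> 121
  RT 180: heading 121 -> 301
  REPEAT 2 [
    -- iteration 1/2 --
    BK 4: (-5.367,0.468) -> (-7.428,3.896) [heading=301, draw]
    LT 150: heading 301 -> 91
    -- iteration 2/2 --
    BK 4: (-7.428,3.896) -> (-7.358,-0.103) [heading=91, draw]
    LT 150: heading 91 -> 241
  ]
  -- iteration 3/4 --
  RT 157: heading 241 -> 84
  RT 180: heading 84 -> 264
  REPEAT 2 [
    -- iteration 1/2 --
    BK 4: (-7.358,-0.103) -> (-6.94,3.875) [heading=264, draw]
    LT 150: heading 264 -> 54
    -- iteration 2/2 --
    BK 4: (-6.94,3.875) -> (-9.291,0.639) [heading=54, draw]
    LT 150: heading 54 -> 204
  ]
  -- iteration 4/4 --
  RT 157: heading 204 -> 47
  RT 180: heading 47 -> 227
  REPEAT 2 [
    -- iteration 1/2 --
    BK 4: (-9.291,0.639) -> (-6.563,3.564) [heading=227, draw]
    LT 150: heading 227 -> 17
    -- iteration 2/2 --
    BK 4: (-6.563,3.564) -> (-10.388,2.395) [heading=17, draw]
    LT 150: heading 17 -> 167
  ]
]
LT 60: heading 167 -> 227
RT 120: heading 227 -> 107
Final: pos=(-10.388,2.395), heading=107, 10 segment(s) drawn
Segments drawn: 10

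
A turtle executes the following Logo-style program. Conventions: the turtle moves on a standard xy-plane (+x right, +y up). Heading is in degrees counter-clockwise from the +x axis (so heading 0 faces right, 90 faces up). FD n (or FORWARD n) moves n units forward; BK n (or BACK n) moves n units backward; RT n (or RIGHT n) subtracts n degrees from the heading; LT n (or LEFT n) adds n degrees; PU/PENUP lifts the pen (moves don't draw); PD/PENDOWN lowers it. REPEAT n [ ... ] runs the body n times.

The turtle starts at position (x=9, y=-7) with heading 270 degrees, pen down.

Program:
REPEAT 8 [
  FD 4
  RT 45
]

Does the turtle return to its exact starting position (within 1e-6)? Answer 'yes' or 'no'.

Executing turtle program step by step:
Start: pos=(9,-7), heading=270, pen down
REPEAT 8 [
  -- iteration 1/8 --
  FD 4: (9,-7) -> (9,-11) [heading=270, draw]
  RT 45: heading 270 -> 225
  -- iteration 2/8 --
  FD 4: (9,-11) -> (6.172,-13.828) [heading=225, draw]
  RT 45: heading 225 -> 180
  -- iteration 3/8 --
  FD 4: (6.172,-13.828) -> (2.172,-13.828) [heading=180, draw]
  RT 45: heading 180 -> 135
  -- iteration 4/8 --
  FD 4: (2.172,-13.828) -> (-0.657,-11) [heading=135, draw]
  RT 45: heading 135 -> 90
  -- iteration 5/8 --
  FD 4: (-0.657,-11) -> (-0.657,-7) [heading=90, draw]
  RT 45: heading 90 -> 45
  -- iteration 6/8 --
  FD 4: (-0.657,-7) -> (2.172,-4.172) [heading=45, draw]
  RT 45: heading 45 -> 0
  -- iteration 7/8 --
  FD 4: (2.172,-4.172) -> (6.172,-4.172) [heading=0, draw]
  RT 45: heading 0 -> 315
  -- iteration 8/8 --
  FD 4: (6.172,-4.172) -> (9,-7) [heading=315, draw]
  RT 45: heading 315 -> 270
]
Final: pos=(9,-7), heading=270, 8 segment(s) drawn

Start position: (9, -7)
Final position: (9, -7)
Distance = 0; < 1e-6 -> CLOSED

Answer: yes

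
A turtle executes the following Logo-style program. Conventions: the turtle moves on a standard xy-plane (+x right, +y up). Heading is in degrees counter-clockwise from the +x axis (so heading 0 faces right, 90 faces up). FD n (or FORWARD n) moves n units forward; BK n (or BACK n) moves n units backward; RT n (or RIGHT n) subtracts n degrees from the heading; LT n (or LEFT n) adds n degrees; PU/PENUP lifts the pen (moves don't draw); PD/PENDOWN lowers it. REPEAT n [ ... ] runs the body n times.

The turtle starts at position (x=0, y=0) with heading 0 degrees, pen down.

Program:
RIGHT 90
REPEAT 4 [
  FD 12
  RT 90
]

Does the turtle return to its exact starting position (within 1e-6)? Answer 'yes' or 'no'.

Answer: yes

Derivation:
Executing turtle program step by step:
Start: pos=(0,0), heading=0, pen down
RT 90: heading 0 -> 270
REPEAT 4 [
  -- iteration 1/4 --
  FD 12: (0,0) -> (0,-12) [heading=270, draw]
  RT 90: heading 270 -> 180
  -- iteration 2/4 --
  FD 12: (0,-12) -> (-12,-12) [heading=180, draw]
  RT 90: heading 180 -> 90
  -- iteration 3/4 --
  FD 12: (-12,-12) -> (-12,0) [heading=90, draw]
  RT 90: heading 90 -> 0
  -- iteration 4/4 --
  FD 12: (-12,0) -> (0,0) [heading=0, draw]
  RT 90: heading 0 -> 270
]
Final: pos=(0,0), heading=270, 4 segment(s) drawn

Start position: (0, 0)
Final position: (0, 0)
Distance = 0; < 1e-6 -> CLOSED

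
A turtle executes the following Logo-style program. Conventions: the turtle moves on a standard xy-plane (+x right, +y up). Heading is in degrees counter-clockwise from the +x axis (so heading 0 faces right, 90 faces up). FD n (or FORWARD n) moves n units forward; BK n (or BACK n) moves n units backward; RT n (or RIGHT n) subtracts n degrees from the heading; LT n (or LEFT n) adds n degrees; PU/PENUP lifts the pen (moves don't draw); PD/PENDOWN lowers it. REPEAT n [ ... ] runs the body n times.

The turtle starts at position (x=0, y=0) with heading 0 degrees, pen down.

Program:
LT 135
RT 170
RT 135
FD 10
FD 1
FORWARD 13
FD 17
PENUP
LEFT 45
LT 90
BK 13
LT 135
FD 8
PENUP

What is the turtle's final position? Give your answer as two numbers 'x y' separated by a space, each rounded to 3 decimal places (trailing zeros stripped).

Answer: -52.415 8.215

Derivation:
Executing turtle program step by step:
Start: pos=(0,0), heading=0, pen down
LT 135: heading 0 -> 135
RT 170: heading 135 -> 325
RT 135: heading 325 -> 190
FD 10: (0,0) -> (-9.848,-1.736) [heading=190, draw]
FD 1: (-9.848,-1.736) -> (-10.833,-1.91) [heading=190, draw]
FD 13: (-10.833,-1.91) -> (-23.635,-4.168) [heading=190, draw]
FD 17: (-23.635,-4.168) -> (-40.377,-7.12) [heading=190, draw]
PU: pen up
LT 45: heading 190 -> 235
LT 90: heading 235 -> 325
BK 13: (-40.377,-7.12) -> (-51.026,0.337) [heading=325, move]
LT 135: heading 325 -> 100
FD 8: (-51.026,0.337) -> (-52.415,8.215) [heading=100, move]
PU: pen up
Final: pos=(-52.415,8.215), heading=100, 4 segment(s) drawn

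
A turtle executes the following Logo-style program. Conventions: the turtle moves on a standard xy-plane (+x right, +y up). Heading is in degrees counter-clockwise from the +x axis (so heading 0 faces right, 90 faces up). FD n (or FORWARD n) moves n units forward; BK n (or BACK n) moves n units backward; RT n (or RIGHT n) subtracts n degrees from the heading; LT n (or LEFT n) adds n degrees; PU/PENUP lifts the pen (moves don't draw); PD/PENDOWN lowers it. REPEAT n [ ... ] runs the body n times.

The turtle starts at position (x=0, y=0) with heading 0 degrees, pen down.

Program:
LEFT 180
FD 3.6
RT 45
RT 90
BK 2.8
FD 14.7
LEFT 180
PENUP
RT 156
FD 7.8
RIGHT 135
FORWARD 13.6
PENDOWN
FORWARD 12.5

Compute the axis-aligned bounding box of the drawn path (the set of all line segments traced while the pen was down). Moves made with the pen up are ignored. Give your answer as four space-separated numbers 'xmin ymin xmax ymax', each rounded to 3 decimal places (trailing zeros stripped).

Answer: -5.58 -8.147 18.226 8.415

Derivation:
Executing turtle program step by step:
Start: pos=(0,0), heading=0, pen down
LT 180: heading 0 -> 180
FD 3.6: (0,0) -> (-3.6,0) [heading=180, draw]
RT 45: heading 180 -> 135
RT 90: heading 135 -> 45
BK 2.8: (-3.6,0) -> (-5.58,-1.98) [heading=45, draw]
FD 14.7: (-5.58,-1.98) -> (4.815,8.415) [heading=45, draw]
LT 180: heading 45 -> 225
PU: pen up
RT 156: heading 225 -> 69
FD 7.8: (4.815,8.415) -> (7.61,15.696) [heading=69, move]
RT 135: heading 69 -> 294
FD 13.6: (7.61,15.696) -> (13.141,3.272) [heading=294, move]
PD: pen down
FD 12.5: (13.141,3.272) -> (18.226,-8.147) [heading=294, draw]
Final: pos=(18.226,-8.147), heading=294, 4 segment(s) drawn

Segment endpoints: x in {-5.58, -3.6, 0, 4.815, 13.141, 18.226}, y in {-8.147, -1.98, 0, 0, 3.272, 8.415}
xmin=-5.58, ymin=-8.147, xmax=18.226, ymax=8.415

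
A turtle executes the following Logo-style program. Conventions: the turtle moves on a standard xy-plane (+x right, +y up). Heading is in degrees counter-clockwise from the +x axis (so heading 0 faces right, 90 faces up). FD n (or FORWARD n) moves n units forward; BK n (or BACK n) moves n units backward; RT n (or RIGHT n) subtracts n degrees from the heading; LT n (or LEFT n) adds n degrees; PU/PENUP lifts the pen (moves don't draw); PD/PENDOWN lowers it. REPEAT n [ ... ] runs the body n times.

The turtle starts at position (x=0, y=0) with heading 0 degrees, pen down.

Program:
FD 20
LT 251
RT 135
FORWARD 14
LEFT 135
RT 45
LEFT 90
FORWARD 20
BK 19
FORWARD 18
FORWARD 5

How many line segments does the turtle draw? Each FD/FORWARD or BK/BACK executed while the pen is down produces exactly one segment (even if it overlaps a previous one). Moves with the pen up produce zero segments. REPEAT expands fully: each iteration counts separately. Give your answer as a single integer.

Executing turtle program step by step:
Start: pos=(0,0), heading=0, pen down
FD 20: (0,0) -> (20,0) [heading=0, draw]
LT 251: heading 0 -> 251
RT 135: heading 251 -> 116
FD 14: (20,0) -> (13.863,12.583) [heading=116, draw]
LT 135: heading 116 -> 251
RT 45: heading 251 -> 206
LT 90: heading 206 -> 296
FD 20: (13.863,12.583) -> (22.63,-5.393) [heading=296, draw]
BK 19: (22.63,-5.393) -> (14.301,11.684) [heading=296, draw]
FD 18: (14.301,11.684) -> (22.192,-4.494) [heading=296, draw]
FD 5: (22.192,-4.494) -> (24.384,-8.988) [heading=296, draw]
Final: pos=(24.384,-8.988), heading=296, 6 segment(s) drawn
Segments drawn: 6

Answer: 6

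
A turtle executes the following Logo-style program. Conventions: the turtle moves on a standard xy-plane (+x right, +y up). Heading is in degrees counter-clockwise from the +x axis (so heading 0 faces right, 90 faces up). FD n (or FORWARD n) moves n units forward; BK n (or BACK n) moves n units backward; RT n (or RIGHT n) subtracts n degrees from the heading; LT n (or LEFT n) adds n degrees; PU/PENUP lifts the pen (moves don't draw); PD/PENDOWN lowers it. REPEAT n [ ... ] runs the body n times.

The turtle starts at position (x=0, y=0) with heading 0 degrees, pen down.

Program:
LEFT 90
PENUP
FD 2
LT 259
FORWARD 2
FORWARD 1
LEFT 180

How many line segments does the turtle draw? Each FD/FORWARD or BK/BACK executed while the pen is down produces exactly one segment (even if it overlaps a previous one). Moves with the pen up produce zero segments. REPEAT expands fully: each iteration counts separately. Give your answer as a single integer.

Executing turtle program step by step:
Start: pos=(0,0), heading=0, pen down
LT 90: heading 0 -> 90
PU: pen up
FD 2: (0,0) -> (0,2) [heading=90, move]
LT 259: heading 90 -> 349
FD 2: (0,2) -> (1.963,1.618) [heading=349, move]
FD 1: (1.963,1.618) -> (2.945,1.428) [heading=349, move]
LT 180: heading 349 -> 169
Final: pos=(2.945,1.428), heading=169, 0 segment(s) drawn
Segments drawn: 0

Answer: 0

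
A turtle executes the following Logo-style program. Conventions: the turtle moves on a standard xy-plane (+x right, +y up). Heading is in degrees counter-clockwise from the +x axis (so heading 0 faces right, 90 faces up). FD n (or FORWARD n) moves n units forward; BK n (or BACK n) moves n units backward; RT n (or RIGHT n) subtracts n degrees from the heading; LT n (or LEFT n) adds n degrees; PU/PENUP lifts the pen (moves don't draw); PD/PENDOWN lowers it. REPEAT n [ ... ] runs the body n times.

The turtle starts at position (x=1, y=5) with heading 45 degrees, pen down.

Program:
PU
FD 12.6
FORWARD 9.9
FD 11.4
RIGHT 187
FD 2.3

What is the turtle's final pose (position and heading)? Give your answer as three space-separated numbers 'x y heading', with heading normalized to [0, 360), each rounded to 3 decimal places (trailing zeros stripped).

Executing turtle program step by step:
Start: pos=(1,5), heading=45, pen down
PU: pen up
FD 12.6: (1,5) -> (9.91,13.91) [heading=45, move]
FD 9.9: (9.91,13.91) -> (16.91,20.91) [heading=45, move]
FD 11.4: (16.91,20.91) -> (24.971,28.971) [heading=45, move]
RT 187: heading 45 -> 218
FD 2.3: (24.971,28.971) -> (23.158,27.555) [heading=218, move]
Final: pos=(23.158,27.555), heading=218, 0 segment(s) drawn

Answer: 23.158 27.555 218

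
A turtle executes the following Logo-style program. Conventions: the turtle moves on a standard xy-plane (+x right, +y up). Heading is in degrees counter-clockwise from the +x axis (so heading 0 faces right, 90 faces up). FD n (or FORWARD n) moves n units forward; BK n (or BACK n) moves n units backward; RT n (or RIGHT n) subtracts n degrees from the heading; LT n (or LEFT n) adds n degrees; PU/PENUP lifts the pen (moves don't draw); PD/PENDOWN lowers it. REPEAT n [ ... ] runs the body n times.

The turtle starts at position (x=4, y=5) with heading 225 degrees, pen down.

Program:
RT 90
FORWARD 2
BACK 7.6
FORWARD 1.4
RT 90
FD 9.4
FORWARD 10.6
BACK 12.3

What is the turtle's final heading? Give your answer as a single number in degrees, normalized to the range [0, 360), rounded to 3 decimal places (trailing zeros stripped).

Answer: 45

Derivation:
Executing turtle program step by step:
Start: pos=(4,5), heading=225, pen down
RT 90: heading 225 -> 135
FD 2: (4,5) -> (2.586,6.414) [heading=135, draw]
BK 7.6: (2.586,6.414) -> (7.96,1.04) [heading=135, draw]
FD 1.4: (7.96,1.04) -> (6.97,2.03) [heading=135, draw]
RT 90: heading 135 -> 45
FD 9.4: (6.97,2.03) -> (13.617,8.677) [heading=45, draw]
FD 10.6: (13.617,8.677) -> (21.112,16.172) [heading=45, draw]
BK 12.3: (21.112,16.172) -> (12.415,7.475) [heading=45, draw]
Final: pos=(12.415,7.475), heading=45, 6 segment(s) drawn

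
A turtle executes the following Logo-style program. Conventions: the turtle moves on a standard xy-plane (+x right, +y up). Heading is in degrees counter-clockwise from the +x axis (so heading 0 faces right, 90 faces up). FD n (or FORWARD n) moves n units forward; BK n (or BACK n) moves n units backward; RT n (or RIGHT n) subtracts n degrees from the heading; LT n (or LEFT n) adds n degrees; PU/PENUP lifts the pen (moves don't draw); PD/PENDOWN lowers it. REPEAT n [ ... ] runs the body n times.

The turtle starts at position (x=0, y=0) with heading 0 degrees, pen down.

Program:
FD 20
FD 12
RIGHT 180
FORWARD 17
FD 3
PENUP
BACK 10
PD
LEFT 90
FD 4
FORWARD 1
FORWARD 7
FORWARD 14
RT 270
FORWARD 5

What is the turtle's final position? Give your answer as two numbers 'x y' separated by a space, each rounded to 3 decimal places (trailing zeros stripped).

Answer: 27 -26

Derivation:
Executing turtle program step by step:
Start: pos=(0,0), heading=0, pen down
FD 20: (0,0) -> (20,0) [heading=0, draw]
FD 12: (20,0) -> (32,0) [heading=0, draw]
RT 180: heading 0 -> 180
FD 17: (32,0) -> (15,0) [heading=180, draw]
FD 3: (15,0) -> (12,0) [heading=180, draw]
PU: pen up
BK 10: (12,0) -> (22,0) [heading=180, move]
PD: pen down
LT 90: heading 180 -> 270
FD 4: (22,0) -> (22,-4) [heading=270, draw]
FD 1: (22,-4) -> (22,-5) [heading=270, draw]
FD 7: (22,-5) -> (22,-12) [heading=270, draw]
FD 14: (22,-12) -> (22,-26) [heading=270, draw]
RT 270: heading 270 -> 0
FD 5: (22,-26) -> (27,-26) [heading=0, draw]
Final: pos=(27,-26), heading=0, 9 segment(s) drawn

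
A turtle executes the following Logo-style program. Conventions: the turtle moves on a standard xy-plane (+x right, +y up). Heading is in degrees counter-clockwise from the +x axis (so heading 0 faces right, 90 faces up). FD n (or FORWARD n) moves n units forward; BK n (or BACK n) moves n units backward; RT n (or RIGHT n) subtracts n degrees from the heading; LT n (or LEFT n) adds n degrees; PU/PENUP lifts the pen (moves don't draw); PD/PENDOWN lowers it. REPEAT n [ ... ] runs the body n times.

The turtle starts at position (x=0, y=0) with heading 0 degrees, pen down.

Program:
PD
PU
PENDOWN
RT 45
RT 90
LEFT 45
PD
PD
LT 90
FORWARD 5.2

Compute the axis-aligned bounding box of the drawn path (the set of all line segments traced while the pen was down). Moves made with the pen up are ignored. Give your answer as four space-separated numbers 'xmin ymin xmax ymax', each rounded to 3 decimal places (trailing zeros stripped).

Answer: 0 0 5.2 0

Derivation:
Executing turtle program step by step:
Start: pos=(0,0), heading=0, pen down
PD: pen down
PU: pen up
PD: pen down
RT 45: heading 0 -> 315
RT 90: heading 315 -> 225
LT 45: heading 225 -> 270
PD: pen down
PD: pen down
LT 90: heading 270 -> 0
FD 5.2: (0,0) -> (5.2,0) [heading=0, draw]
Final: pos=(5.2,0), heading=0, 1 segment(s) drawn

Segment endpoints: x in {0, 5.2}, y in {0}
xmin=0, ymin=0, xmax=5.2, ymax=0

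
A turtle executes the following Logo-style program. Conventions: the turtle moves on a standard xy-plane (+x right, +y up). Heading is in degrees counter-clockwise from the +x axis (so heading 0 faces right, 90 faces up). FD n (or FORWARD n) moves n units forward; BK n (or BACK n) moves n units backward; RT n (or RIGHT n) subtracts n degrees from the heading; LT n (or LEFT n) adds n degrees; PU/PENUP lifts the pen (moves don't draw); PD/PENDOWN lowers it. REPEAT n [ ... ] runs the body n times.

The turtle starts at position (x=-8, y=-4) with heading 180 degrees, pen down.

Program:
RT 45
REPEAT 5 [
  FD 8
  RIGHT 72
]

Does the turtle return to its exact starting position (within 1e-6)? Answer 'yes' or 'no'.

Executing turtle program step by step:
Start: pos=(-8,-4), heading=180, pen down
RT 45: heading 180 -> 135
REPEAT 5 [
  -- iteration 1/5 --
  FD 8: (-8,-4) -> (-13.657,1.657) [heading=135, draw]
  RT 72: heading 135 -> 63
  -- iteration 2/5 --
  FD 8: (-13.657,1.657) -> (-10.025,8.785) [heading=63, draw]
  RT 72: heading 63 -> 351
  -- iteration 3/5 --
  FD 8: (-10.025,8.785) -> (-2.123,7.533) [heading=351, draw]
  RT 72: heading 351 -> 279
  -- iteration 4/5 --
  FD 8: (-2.123,7.533) -> (-0.872,-0.368) [heading=279, draw]
  RT 72: heading 279 -> 207
  -- iteration 5/5 --
  FD 8: (-0.872,-0.368) -> (-8,-4) [heading=207, draw]
  RT 72: heading 207 -> 135
]
Final: pos=(-8,-4), heading=135, 5 segment(s) drawn

Start position: (-8, -4)
Final position: (-8, -4)
Distance = 0; < 1e-6 -> CLOSED

Answer: yes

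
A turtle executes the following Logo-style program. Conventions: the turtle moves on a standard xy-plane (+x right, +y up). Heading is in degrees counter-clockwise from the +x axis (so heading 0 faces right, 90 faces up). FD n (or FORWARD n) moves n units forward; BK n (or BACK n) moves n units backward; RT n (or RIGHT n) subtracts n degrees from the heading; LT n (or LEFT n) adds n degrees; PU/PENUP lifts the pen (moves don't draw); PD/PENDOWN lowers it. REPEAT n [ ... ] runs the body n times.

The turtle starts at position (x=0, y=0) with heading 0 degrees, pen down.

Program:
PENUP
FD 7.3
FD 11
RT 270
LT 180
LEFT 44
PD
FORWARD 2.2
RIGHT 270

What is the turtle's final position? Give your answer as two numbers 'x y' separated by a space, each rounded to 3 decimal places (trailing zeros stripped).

Answer: 19.828 -1.583

Derivation:
Executing turtle program step by step:
Start: pos=(0,0), heading=0, pen down
PU: pen up
FD 7.3: (0,0) -> (7.3,0) [heading=0, move]
FD 11: (7.3,0) -> (18.3,0) [heading=0, move]
RT 270: heading 0 -> 90
LT 180: heading 90 -> 270
LT 44: heading 270 -> 314
PD: pen down
FD 2.2: (18.3,0) -> (19.828,-1.583) [heading=314, draw]
RT 270: heading 314 -> 44
Final: pos=(19.828,-1.583), heading=44, 1 segment(s) drawn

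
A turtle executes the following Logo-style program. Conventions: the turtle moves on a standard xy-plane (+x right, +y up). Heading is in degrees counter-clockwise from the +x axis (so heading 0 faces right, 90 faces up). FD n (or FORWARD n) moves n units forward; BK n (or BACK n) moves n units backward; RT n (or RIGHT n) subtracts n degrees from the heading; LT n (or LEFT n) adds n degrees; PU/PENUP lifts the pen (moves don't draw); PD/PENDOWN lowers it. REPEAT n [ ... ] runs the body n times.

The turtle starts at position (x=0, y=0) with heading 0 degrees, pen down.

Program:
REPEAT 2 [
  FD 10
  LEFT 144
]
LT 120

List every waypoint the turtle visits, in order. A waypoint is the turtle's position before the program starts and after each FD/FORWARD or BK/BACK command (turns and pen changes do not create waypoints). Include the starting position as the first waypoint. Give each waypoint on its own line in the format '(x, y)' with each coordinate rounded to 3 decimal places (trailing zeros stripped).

Answer: (0, 0)
(10, 0)
(1.91, 5.878)

Derivation:
Executing turtle program step by step:
Start: pos=(0,0), heading=0, pen down
REPEAT 2 [
  -- iteration 1/2 --
  FD 10: (0,0) -> (10,0) [heading=0, draw]
  LT 144: heading 0 -> 144
  -- iteration 2/2 --
  FD 10: (10,0) -> (1.91,5.878) [heading=144, draw]
  LT 144: heading 144 -> 288
]
LT 120: heading 288 -> 48
Final: pos=(1.91,5.878), heading=48, 2 segment(s) drawn
Waypoints (3 total):
(0, 0)
(10, 0)
(1.91, 5.878)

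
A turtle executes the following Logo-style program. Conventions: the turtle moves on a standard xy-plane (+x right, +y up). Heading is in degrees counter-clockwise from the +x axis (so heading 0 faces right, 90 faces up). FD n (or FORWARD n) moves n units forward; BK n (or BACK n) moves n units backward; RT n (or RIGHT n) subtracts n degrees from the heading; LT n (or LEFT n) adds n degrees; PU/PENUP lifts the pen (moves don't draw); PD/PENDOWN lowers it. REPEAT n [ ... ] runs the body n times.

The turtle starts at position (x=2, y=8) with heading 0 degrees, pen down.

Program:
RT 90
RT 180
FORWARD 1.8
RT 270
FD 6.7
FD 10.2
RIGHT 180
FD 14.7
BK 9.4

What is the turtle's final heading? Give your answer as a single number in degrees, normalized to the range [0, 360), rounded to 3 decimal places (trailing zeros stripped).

Answer: 0

Derivation:
Executing turtle program step by step:
Start: pos=(2,8), heading=0, pen down
RT 90: heading 0 -> 270
RT 180: heading 270 -> 90
FD 1.8: (2,8) -> (2,9.8) [heading=90, draw]
RT 270: heading 90 -> 180
FD 6.7: (2,9.8) -> (-4.7,9.8) [heading=180, draw]
FD 10.2: (-4.7,9.8) -> (-14.9,9.8) [heading=180, draw]
RT 180: heading 180 -> 0
FD 14.7: (-14.9,9.8) -> (-0.2,9.8) [heading=0, draw]
BK 9.4: (-0.2,9.8) -> (-9.6,9.8) [heading=0, draw]
Final: pos=(-9.6,9.8), heading=0, 5 segment(s) drawn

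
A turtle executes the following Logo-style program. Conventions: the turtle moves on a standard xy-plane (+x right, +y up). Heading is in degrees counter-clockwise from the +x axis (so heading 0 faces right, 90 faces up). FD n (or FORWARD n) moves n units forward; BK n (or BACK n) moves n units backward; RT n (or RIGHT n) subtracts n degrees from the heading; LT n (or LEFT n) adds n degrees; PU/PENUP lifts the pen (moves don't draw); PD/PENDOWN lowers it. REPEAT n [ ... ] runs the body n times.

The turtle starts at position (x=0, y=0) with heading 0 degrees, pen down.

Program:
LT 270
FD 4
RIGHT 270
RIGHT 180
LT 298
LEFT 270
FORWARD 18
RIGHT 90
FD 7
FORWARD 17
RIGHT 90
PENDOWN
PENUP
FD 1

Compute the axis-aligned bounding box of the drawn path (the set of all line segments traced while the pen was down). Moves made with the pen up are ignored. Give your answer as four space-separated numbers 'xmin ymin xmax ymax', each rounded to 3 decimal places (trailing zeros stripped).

Answer: 0 -16.74 27.16 4.45

Derivation:
Executing turtle program step by step:
Start: pos=(0,0), heading=0, pen down
LT 270: heading 0 -> 270
FD 4: (0,0) -> (0,-4) [heading=270, draw]
RT 270: heading 270 -> 0
RT 180: heading 0 -> 180
LT 298: heading 180 -> 118
LT 270: heading 118 -> 28
FD 18: (0,-4) -> (15.893,4.45) [heading=28, draw]
RT 90: heading 28 -> 298
FD 7: (15.893,4.45) -> (19.179,-1.73) [heading=298, draw]
FD 17: (19.179,-1.73) -> (27.16,-16.74) [heading=298, draw]
RT 90: heading 298 -> 208
PD: pen down
PU: pen up
FD 1: (27.16,-16.74) -> (26.277,-17.21) [heading=208, move]
Final: pos=(26.277,-17.21), heading=208, 4 segment(s) drawn

Segment endpoints: x in {0, 0, 15.893, 19.179, 27.16}, y in {-16.74, -4, -1.73, 0, 4.45}
xmin=0, ymin=-16.74, xmax=27.16, ymax=4.45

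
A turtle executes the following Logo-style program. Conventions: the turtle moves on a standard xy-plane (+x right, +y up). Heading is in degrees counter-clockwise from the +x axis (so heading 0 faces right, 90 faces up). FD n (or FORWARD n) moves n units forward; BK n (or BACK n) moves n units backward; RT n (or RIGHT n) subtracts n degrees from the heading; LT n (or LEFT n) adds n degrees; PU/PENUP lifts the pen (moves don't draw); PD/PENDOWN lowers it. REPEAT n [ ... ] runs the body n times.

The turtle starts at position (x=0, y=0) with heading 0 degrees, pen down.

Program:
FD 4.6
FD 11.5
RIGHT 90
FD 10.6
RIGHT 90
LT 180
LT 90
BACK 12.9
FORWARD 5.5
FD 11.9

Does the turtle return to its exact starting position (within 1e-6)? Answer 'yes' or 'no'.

Answer: no

Derivation:
Executing turtle program step by step:
Start: pos=(0,0), heading=0, pen down
FD 4.6: (0,0) -> (4.6,0) [heading=0, draw]
FD 11.5: (4.6,0) -> (16.1,0) [heading=0, draw]
RT 90: heading 0 -> 270
FD 10.6: (16.1,0) -> (16.1,-10.6) [heading=270, draw]
RT 90: heading 270 -> 180
LT 180: heading 180 -> 0
LT 90: heading 0 -> 90
BK 12.9: (16.1,-10.6) -> (16.1,-23.5) [heading=90, draw]
FD 5.5: (16.1,-23.5) -> (16.1,-18) [heading=90, draw]
FD 11.9: (16.1,-18) -> (16.1,-6.1) [heading=90, draw]
Final: pos=(16.1,-6.1), heading=90, 6 segment(s) drawn

Start position: (0, 0)
Final position: (16.1, -6.1)
Distance = 17.217; >= 1e-6 -> NOT closed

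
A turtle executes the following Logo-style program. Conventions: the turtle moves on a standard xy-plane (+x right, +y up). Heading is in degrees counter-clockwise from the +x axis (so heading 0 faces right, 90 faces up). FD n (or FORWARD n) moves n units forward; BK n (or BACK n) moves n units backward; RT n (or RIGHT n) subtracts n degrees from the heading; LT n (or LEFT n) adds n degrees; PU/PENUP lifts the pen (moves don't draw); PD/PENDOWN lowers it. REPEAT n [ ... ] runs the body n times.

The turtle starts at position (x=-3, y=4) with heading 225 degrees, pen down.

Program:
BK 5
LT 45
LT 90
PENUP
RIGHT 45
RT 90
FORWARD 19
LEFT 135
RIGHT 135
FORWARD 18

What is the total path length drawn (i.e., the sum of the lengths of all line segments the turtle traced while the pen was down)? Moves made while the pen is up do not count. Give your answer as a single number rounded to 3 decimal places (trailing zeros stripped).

Answer: 5

Derivation:
Executing turtle program step by step:
Start: pos=(-3,4), heading=225, pen down
BK 5: (-3,4) -> (0.536,7.536) [heading=225, draw]
LT 45: heading 225 -> 270
LT 90: heading 270 -> 0
PU: pen up
RT 45: heading 0 -> 315
RT 90: heading 315 -> 225
FD 19: (0.536,7.536) -> (-12.899,-5.899) [heading=225, move]
LT 135: heading 225 -> 0
RT 135: heading 0 -> 225
FD 18: (-12.899,-5.899) -> (-25.627,-18.627) [heading=225, move]
Final: pos=(-25.627,-18.627), heading=225, 1 segment(s) drawn

Segment lengths:
  seg 1: (-3,4) -> (0.536,7.536), length = 5
Total = 5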